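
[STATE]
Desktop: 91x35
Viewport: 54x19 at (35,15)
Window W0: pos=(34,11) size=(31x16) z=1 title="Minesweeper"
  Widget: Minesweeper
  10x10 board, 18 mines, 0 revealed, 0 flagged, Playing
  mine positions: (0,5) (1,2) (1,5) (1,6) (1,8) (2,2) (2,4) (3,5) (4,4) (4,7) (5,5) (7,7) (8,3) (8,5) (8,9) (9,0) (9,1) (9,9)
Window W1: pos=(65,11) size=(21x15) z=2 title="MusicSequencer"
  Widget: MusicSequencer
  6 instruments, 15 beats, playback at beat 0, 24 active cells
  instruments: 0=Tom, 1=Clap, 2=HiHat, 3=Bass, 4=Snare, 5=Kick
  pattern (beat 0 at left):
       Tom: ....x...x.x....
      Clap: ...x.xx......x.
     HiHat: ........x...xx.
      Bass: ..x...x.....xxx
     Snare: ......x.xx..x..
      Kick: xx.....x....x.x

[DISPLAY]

■■■■■■■■■■                   ┃┃   Tom····█···█·█··┃   
■■■■■■■■■■                   ┃┃  Clap···█·██······┃   
■■■■■■■■■■                   ┃┃ HiHat········█···█┃   
■■■■■■■■■■                   ┃┃  Bass··█···█·····█┃   
■■■■■■■■■■                   ┃┃ Snare······█·██··█┃   
■■■■■■■■■■                   ┃┃  Kick██·····█····█┃   
■■■■■■■■■■                   ┃┃                   ┃   
■■■■■■■■■■                   ┃┃                   ┃   
■■■■■■■■■■                   ┃┃                   ┃   
                             ┃┃                   ┃   
                             ┃┗━━━━━━━━━━━━━━━━━━━┛   
━━━━━━━━━━━━━━━━━━━━━━━━━━━━━┛                        
                                                      
                                                      
                                                      
                                                      
                                                      
                                                      
                                                      


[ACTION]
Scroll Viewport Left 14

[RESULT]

             ┃■■■■■■■■■■                   ┃┃   Tom···
             ┃■■■■■■■■■■                   ┃┃  Clap···
             ┃■■■■■■■■■■                   ┃┃ HiHat···
             ┃■■■■■■■■■■                   ┃┃  Bass··█
             ┃■■■■■■■■■■                   ┃┃ Snare···
             ┃■■■■■■■■■■                   ┃┃  Kick██·
             ┃■■■■■■■■■■                   ┃┃         
             ┃■■■■■■■■■■                   ┃┃         
             ┃■■■■■■■■■■                   ┃┃         
             ┃                             ┃┃         
             ┃                             ┃┗━━━━━━━━━
             ┗━━━━━━━━━━━━━━━━━━━━━━━━━━━━━┛          
                                                      
                                                      
                                                      
                                                      
                                                      
                                                      
                                                      


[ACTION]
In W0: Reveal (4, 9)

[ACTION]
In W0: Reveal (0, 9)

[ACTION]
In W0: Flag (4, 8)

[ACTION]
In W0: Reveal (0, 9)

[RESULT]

             ┃■■■■■■■■■■                   ┃┃   Tom···
             ┃■■■■■■■■11                   ┃┃  Clap···
             ┃■■■■■■■■1                    ┃┃ HiHat···
             ┃■■■■■■■■1                    ┃┃  Bass··█
             ┃■■■■■■■■1                    ┃┃ Snare···
             ┃■■■■■■■■1                    ┃┃  Kick██·
             ┃■■■■■■■■21                   ┃┃         
             ┃■■■■■■■■■■                   ┃┃         
             ┃■■■■■■■■■■                   ┃┃         
             ┃                             ┃┃         
             ┃                             ┃┗━━━━━━━━━
             ┗━━━━━━━━━━━━━━━━━━━━━━━━━━━━━┛          
                                                      
                                                      
                                                      
                                                      
                                                      
                                                      
                                                      


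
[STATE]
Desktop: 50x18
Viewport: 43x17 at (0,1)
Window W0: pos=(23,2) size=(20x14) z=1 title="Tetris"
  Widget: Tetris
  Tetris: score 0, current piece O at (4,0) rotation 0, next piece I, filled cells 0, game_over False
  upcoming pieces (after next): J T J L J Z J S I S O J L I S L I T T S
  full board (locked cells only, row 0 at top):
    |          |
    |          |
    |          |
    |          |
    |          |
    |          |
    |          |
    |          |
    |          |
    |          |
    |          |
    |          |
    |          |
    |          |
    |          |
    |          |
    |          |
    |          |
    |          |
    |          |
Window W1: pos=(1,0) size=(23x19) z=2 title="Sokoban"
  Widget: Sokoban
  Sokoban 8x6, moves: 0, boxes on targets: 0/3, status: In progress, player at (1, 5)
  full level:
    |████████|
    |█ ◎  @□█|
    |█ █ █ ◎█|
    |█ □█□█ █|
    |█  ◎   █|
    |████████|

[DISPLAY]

 ┃ Sokoban             ┃                   
 ┠─────────────────────┨━━━━━━━━━━━━━━━━━━┓
 ┃████████             ┃ Tetris           ┃
 ┃█ ◎  @□█             ┃──────────────────┨
 ┃█ █ █ ◎█             ┃                  ┃
 ┃█ □█□█ █             ┃                  ┃
 ┃█  ◎   █             ┃                  ┃
 ┃████████             ┃                  ┃
 ┃Moves: 0  0/3        ┃                  ┃
 ┃                     ┃                  ┃
 ┃                     ┃                  ┃
 ┃                     ┃                  ┃
 ┃                     ┃                  ┃
 ┃                     ┃                  ┃
 ┃                     ┃━━━━━━━━━━━━━━━━━━┛
 ┃                     ┃                   
 ┃                     ┃                   


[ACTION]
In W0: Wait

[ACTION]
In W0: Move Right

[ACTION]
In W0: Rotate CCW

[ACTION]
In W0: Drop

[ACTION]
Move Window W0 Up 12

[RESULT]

 ┃ Sokoban             ┃ Tetris           ┃
 ┠─────────────────────┨──────────────────┨
 ┃████████             ┃                  ┃
 ┃█ ◎  @□█             ┃                  ┃
 ┃█ █ █ ◎█             ┃                  ┃
 ┃█ □█□█ █             ┃                  ┃
 ┃█  ◎   █             ┃                  ┃
 ┃████████             ┃                  ┃
 ┃Moves: 0  0/3        ┃                  ┃
 ┃                     ┃                  ┃
 ┃                     ┃                  ┃
 ┃                     ┃                  ┃
 ┃                     ┃━━━━━━━━━━━━━━━━━━┛
 ┃                     ┃                   
 ┃                     ┃                   
 ┃                     ┃                   
 ┃                     ┃                   


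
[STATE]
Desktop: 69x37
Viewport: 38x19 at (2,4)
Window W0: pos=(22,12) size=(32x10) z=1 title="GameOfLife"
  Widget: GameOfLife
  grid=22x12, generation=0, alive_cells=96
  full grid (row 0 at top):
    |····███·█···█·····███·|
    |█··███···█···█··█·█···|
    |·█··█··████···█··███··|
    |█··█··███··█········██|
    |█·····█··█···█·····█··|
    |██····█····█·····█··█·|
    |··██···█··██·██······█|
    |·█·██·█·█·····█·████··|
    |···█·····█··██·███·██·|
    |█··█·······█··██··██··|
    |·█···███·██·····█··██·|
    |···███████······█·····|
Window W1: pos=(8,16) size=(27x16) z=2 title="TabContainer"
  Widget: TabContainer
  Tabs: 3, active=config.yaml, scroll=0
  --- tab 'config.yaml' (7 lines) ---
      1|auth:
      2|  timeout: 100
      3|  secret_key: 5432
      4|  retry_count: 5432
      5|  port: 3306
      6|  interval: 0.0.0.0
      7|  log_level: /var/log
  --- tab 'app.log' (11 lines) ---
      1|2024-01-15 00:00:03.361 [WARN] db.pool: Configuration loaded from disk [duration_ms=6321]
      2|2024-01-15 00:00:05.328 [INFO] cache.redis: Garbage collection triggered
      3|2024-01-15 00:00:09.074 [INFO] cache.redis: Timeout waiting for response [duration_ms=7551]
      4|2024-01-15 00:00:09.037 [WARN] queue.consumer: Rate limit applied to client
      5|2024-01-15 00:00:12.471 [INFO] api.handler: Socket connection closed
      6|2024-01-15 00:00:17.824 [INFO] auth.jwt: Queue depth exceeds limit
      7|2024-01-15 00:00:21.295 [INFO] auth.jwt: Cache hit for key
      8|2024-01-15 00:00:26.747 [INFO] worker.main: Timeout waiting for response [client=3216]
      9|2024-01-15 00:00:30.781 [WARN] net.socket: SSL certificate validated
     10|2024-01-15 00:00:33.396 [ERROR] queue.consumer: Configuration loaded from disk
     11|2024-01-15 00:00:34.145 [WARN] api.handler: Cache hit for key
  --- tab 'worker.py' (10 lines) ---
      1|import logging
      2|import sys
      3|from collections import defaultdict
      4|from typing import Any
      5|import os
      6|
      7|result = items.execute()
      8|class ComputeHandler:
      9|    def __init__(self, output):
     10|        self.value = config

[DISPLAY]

                                      
                                      
                                      
                                      
                                      
                                      
                                      
                                      
                    ┏━━━━━━━━━━━━━━━━━
                    ┃ GameOfLife      
                    ┠─────────────────
                    ┃Gen: 0           
      ┏━━━━━━━━━━━━━━━━━━━━━━━━━┓·····
      ┃ TabContainer            ┃·█···
      ┠─────────────────────────┨·····
      ┃[config.yaml]│ app.log │ ┃·██··
      ┃─────────────────────────┃··█·█
      ┃auth:                    ┃━━━━━
      ┃  timeout: 100           ┃     


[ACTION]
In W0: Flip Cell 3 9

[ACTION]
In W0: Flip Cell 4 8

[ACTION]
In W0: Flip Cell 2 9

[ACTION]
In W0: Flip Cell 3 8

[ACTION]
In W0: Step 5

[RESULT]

                                      
                                      
                                      
                                      
                                      
                                      
                                      
                                      
                    ┏━━━━━━━━━━━━━━━━━
                    ┃ GameOfLife      
                    ┠─────────────────
                    ┃Gen: 5           
      ┏━━━━━━━━━━━━━━━━━━━━━━━━━┓·····
      ┃ TabContainer            ┃·····
      ┠─────────────────────────┨·····
      ┃[config.yaml]│ app.log │ ┃·····
      ┃─────────────────────────┃···█·
      ┃auth:                    ┃━━━━━
      ┃  timeout: 100           ┃     


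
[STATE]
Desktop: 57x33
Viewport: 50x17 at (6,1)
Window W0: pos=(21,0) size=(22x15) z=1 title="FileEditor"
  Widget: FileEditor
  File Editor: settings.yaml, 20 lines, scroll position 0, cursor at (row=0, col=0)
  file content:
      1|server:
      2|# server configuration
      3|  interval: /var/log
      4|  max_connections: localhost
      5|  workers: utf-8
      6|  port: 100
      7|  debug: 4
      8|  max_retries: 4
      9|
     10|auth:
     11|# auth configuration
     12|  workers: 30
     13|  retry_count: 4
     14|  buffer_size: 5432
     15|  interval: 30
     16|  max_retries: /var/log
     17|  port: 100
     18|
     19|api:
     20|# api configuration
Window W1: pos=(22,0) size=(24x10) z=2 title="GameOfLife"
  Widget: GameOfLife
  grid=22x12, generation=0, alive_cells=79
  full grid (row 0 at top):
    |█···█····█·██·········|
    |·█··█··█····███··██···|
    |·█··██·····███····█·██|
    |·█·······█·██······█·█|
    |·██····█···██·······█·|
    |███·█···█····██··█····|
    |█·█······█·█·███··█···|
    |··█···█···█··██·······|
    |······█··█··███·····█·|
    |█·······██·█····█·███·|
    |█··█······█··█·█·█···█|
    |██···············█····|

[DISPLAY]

               ┃┃ GameOfLife           ┃          
               ┠┠──────────────────────┨          
               ┃┃Gen: 0                ┃          
               ┃┃·█·······█·██······█·█┃          
               ┃┃·██····█···██·······█·┃          
               ┃┃███·█···█····██··█····┃          
               ┃┃█·█······█·█·███··█···┃          
               ┃┃··█···█···█··██·······┃          
               ┃┗━━━━━━━━━━━━━━━━━━━━━━┛          
               ┃  max_retries: 4   ░┃             
               ┃                   ░┃             
               ┃auth:              ░┃             
               ┃# auth configuratio▼┃             
               ┗━━━━━━━━━━━━━━━━━━━━┛             
                                                  
                                                  
                                                  


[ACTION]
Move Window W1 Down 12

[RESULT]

               ┃ FileEditor         ┃             
               ┠────────────────────┨             
               ┃█erver:            ▲┃             
               ┃# server configurat█┃             
               ┃  interval: /var/lo░┃             
               ┃  max_connections: ░┃             
               ┃  workers: utf-8   ░┃             
               ┃  port: 100        ░┃             
               ┃  debug: 4         ░┃             
               ┃  max_retries: 4   ░┃             
               ┃                   ░┃             
               ┃┏━━━━━━━━━━━━━━━━━━━━━━┓          
               ┃┃ GameOfLife           ┃          
               ┗┠──────────────────────┨          
                ┃Gen: 0                ┃          
                ┃·█·······█·██······█·█┃          
                ┃·██····█···██·······█·┃          


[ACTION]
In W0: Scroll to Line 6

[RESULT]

               ┃ FileEditor         ┃             
               ┠────────────────────┨             
               ┃  port: 100        ▲┃             
               ┃  debug: 4         ░┃             
               ┃  max_retries: 4   ░┃             
               ┃                   ░┃             
               ┃auth:              ░┃             
               ┃# auth configuratio░┃             
               ┃  workers: 30      █┃             
               ┃  retry_count: 4   ░┃             
               ┃  buffer_size: 5432░┃             
               ┃┏━━━━━━━━━━━━━━━━━━━━━━┓          
               ┃┃ GameOfLife           ┃          
               ┗┠──────────────────────┨          
                ┃Gen: 0                ┃          
                ┃·█·······█·██······█·█┃          
                ┃·██····█···██·······█·┃          


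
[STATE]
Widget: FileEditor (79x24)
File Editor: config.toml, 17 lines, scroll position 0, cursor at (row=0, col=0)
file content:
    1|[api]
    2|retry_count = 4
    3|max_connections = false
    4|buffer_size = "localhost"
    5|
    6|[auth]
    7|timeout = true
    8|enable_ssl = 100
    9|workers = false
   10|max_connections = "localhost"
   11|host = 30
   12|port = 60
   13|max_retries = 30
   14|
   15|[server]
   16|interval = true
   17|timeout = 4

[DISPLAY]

█api]                                                                         ▲
retry_count = 4                                                               █
max_connections = false                                                       ░
buffer_size = "localhost"                                                     ░
                                                                              ░
[auth]                                                                        ░
timeout = true                                                                ░
enable_ssl = 100                                                              ░
workers = false                                                               ░
max_connections = "localhost"                                                 ░
host = 30                                                                     ░
port = 60                                                                     ░
max_retries = 30                                                              ░
                                                                              ░
[server]                                                                      ░
interval = true                                                               ░
timeout = 4                                                                   ░
                                                                              ░
                                                                              ░
                                                                              ░
                                                                              ░
                                                                              ░
                                                                              ░
                                                                              ▼


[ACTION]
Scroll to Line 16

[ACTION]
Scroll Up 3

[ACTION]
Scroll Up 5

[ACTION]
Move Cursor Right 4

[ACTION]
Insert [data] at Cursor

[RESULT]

[apidata█                                                                     ▲
retry_count = 4                                                               █
max_connections = false                                                       ░
buffer_size = "localhost"                                                     ░
                                                                              ░
[auth]                                                                        ░
timeout = true                                                                ░
enable_ssl = 100                                                              ░
workers = false                                                               ░
max_connections = "localhost"                                                 ░
host = 30                                                                     ░
port = 60                                                                     ░
max_retries = 30                                                              ░
                                                                              ░
[server]                                                                      ░
interval = true                                                               ░
timeout = 4                                                                   ░
                                                                              ░
                                                                              ░
                                                                              ░
                                                                              ░
                                                                              ░
                                                                              ░
                                                                              ▼


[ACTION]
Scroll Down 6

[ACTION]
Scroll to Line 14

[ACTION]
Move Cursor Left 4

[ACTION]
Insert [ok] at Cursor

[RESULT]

[apiok█ata]                                                                   ▲
retry_count = 4                                                               █
max_connections = false                                                       ░
buffer_size = "localhost"                                                     ░
                                                                              ░
[auth]                                                                        ░
timeout = true                                                                ░
enable_ssl = 100                                                              ░
workers = false                                                               ░
max_connections = "localhost"                                                 ░
host = 30                                                                     ░
port = 60                                                                     ░
max_retries = 30                                                              ░
                                                                              ░
[server]                                                                      ░
interval = true                                                               ░
timeout = 4                                                                   ░
                                                                              ░
                                                                              ░
                                                                              ░
                                                                              ░
                                                                              ░
                                                                              ░
                                                                              ▼


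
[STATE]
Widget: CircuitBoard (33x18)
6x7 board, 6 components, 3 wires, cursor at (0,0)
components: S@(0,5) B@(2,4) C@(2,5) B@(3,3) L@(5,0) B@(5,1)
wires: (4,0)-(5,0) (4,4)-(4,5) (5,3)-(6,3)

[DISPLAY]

   0 1 2 3 4 5                   
0  [.]                  S        
                                 
1                                
                                 
2                   B   C        
                                 
3               B                
                                 
4   ·               · ─ ·        
    │                            
5   L   B       ·                
                │                
6               ·                
Cursor: (0,0)                    
                                 
                                 
                                 


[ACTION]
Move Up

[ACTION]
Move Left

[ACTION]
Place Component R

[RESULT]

   0 1 2 3 4 5                   
0  [R]                  S        
                                 
1                                
                                 
2                   B   C        
                                 
3               B                
                                 
4   ·               · ─ ·        
    │                            
5   L   B       ·                
                │                
6               ·                
Cursor: (0,0)                    
                                 
                                 
                                 


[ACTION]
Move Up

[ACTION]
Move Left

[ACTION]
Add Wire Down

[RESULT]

   0 1 2 3 4 5                   
0  [R]                  S        
    │                            
1   ·                            
                                 
2                   B   C        
                                 
3               B                
                                 
4   ·               · ─ ·        
    │                            
5   L   B       ·                
                │                
6               ·                
Cursor: (0,0)                    
                                 
                                 
                                 


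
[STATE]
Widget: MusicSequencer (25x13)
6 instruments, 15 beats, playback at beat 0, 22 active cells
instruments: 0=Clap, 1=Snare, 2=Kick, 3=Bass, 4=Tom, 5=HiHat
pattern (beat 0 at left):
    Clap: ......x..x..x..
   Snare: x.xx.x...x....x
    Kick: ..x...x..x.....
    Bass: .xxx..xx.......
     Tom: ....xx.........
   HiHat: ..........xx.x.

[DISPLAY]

      ▼12345678901234    
  Clap······█··█··█··    
 Snare█·██·█···█····█    
  Kick··█···█··█·····    
  Bass·███··██·······    
   Tom····██·········    
 HiHat··········██·█·    
                         
                         
                         
                         
                         
                         


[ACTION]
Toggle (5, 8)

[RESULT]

      ▼12345678901234    
  Clap······█··█··█··    
 Snare█·██·█···█····█    
  Kick··█···█··█·····    
  Bass·███··██·······    
   Tom····██·········    
 HiHat········█·██·█·    
                         
                         
                         
                         
                         
                         


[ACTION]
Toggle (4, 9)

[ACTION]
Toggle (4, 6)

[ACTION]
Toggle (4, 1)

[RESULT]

      ▼12345678901234    
  Clap······█··█··█··    
 Snare█·██·█···█····█    
  Kick··█···█··█·····    
  Bass·███··██·······    
   Tom·█··███··█·····    
 HiHat········█·██·█·    
                         
                         
                         
                         
                         
                         


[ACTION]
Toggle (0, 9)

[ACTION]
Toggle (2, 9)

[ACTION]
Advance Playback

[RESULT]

      0▼2345678901234    
  Clap······█·····█··    
 Snare█·██·█···█····█    
  Kick··█···█········    
  Bass·███··██·······    
   Tom·█··███··█·····    
 HiHat········█·██·█·    
                         
                         
                         
                         
                         
                         


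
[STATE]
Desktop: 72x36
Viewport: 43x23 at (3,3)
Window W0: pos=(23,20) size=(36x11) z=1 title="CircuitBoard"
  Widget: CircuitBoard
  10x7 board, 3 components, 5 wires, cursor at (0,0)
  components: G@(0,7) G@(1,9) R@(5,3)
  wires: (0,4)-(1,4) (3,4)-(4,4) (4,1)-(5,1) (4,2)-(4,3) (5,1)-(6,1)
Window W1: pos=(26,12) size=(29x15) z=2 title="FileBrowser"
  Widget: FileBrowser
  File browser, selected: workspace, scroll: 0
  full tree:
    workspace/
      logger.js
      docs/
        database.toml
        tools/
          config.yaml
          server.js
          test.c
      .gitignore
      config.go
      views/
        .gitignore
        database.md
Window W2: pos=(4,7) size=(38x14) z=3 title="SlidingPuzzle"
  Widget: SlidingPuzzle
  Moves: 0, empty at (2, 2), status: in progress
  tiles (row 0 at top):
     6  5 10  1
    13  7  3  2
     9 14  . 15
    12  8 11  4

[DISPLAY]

                                           
                                           
                                           
                                           
 ┏━━━━━━━━━━━━━━━━━━━━━━━━━━━━━━━━━━━━┓    
 ┃ SlidingPuzzle                      ┃    
 ┠────────────────────────────────────┨    
 ┃┌────┬────┬────┬────┐               ┃    
 ┃│  6 │  5 │ 10 │  1 │               ┃    
 ┃├────┼────┼────┼────┤               ┃━━━━
 ┃│ 13 │  7 │  3 │  2 │               ┃    
 ┃├────┼────┼────┼────┤               ┃────
 ┃│  9 │ 14 │    │ 15 │               ┃/   
 ┃├────┼────┼────┼────┤               ┃    
 ┃│ 12 │  8 │ 11 │  4 │               ┃    
 ┃└────┴────┴────┴────┘               ┃    
 ┃Moves: 0                            ┃    
 ┗━━━━━━━━━━━━━━━━━━━━━━━━━━━━━━━━━━━━┛    
                    ┃ C┃                   
                    ┠──┃                   
                    ┃  ┃                   
                    ┃0 ┃                   
                    ┃  ┃                   


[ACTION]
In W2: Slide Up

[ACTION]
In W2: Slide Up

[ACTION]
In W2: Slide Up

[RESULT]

                                           
                                           
                                           
                                           
 ┏━━━━━━━━━━━━━━━━━━━━━━━━━━━━━━━━━━━━┓    
 ┃ SlidingPuzzle                      ┃    
 ┠────────────────────────────────────┨    
 ┃┌────┬────┬────┬────┐               ┃    
 ┃│  6 │  5 │ 10 │  1 │               ┃    
 ┃├────┼────┼────┼────┤               ┃━━━━
 ┃│ 13 │  7 │  3 │  2 │               ┃    
 ┃├────┼────┼────┼────┤               ┃────
 ┃│  9 │ 14 │ 11 │ 15 │               ┃/   
 ┃├────┼────┼────┼────┤               ┃    
 ┃│ 12 │  8 │    │  4 │               ┃    
 ┃└────┴────┴────┴────┘               ┃    
 ┃Moves: 1                            ┃    
 ┗━━━━━━━━━━━━━━━━━━━━━━━━━━━━━━━━━━━━┛    
                    ┃ C┃                   
                    ┠──┃                   
                    ┃  ┃                   
                    ┃0 ┃                   
                    ┃  ┃                   


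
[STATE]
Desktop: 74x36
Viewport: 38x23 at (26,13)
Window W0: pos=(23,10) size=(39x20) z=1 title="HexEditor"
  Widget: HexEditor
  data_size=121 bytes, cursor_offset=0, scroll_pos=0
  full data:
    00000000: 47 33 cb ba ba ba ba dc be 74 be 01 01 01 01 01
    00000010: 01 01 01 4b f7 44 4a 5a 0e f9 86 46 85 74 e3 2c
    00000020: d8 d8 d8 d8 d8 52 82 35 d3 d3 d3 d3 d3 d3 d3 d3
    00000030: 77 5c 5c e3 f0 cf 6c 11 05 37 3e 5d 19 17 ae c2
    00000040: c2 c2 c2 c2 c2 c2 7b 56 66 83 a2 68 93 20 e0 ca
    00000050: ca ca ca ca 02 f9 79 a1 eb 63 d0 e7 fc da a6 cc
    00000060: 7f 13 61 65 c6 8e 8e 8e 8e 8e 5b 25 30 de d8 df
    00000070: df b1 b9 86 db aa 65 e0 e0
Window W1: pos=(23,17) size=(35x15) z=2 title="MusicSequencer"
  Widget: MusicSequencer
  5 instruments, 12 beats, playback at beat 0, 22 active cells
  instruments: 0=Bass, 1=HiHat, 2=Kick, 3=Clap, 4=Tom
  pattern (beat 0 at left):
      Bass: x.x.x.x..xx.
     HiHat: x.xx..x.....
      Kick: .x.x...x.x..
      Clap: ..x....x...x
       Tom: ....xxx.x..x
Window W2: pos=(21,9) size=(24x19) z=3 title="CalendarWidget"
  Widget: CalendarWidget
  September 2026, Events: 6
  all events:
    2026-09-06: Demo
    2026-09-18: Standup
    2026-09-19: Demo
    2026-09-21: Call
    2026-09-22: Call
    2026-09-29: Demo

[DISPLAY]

u We Th Fr Sa Su  ┃ ba ba ba dc  be┃  
1  2  3  4  5  6* ┃ f7 44 4a 5a  0e┃  
8  9 10 11 12 13  ┃ d8 52 82 35  d3┃  
5 16 17 18* 19* 20┃ f0 cf 6c 11  05┃  
22* 23 24 25 26 27┃━━━━━━━━━━━━┓ 66┃  
9* 30             ┃            ┃ eb┃  
                  ┃────────────┨ 8e┃  
                  ┃            ┃ e0┃  
                  ┃            ┃   ┃  
                  ┃            ┃   ┃  
                  ┃            ┃   ┃  
                  ┃            ┃   ┃  
                  ┃            ┃   ┃  
                  ┃            ┃   ┃  
━━━━━━━━━━━━━━━━━━┛            ┃   ┃  
                               ┃   ┃  
                               ┃━━━┛  
                               ┃      
━━━━━━━━━━━━━━━━━━━━━━━━━━━━━━━┛      
                                      
                                      
                                      
                                      


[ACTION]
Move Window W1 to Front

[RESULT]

u We Th Fr Sa Su  ┃ ba ba ba dc  be┃  
1  2  3  4  5  6* ┃ f7 44 4a 5a  0e┃  
8  9 10 11 12 13  ┃ d8 52 82 35  d3┃  
5 16 17 18* 19* 20┃ f0 cf 6c 11  05┃  
━━━━━━━━━━━━━━━━━━━━━━━━━━━━━━━┓ 66┃  
usicSequencer                  ┃ eb┃  
───────────────────────────────┨ 8e┃  
    ▼12345678901               ┃ e0┃  
Bass█·█·█·█··██·               ┃   ┃  
iHat█·██··█·····               ┃   ┃  
Kick·█·█···█·█··               ┃   ┃  
Clap··█····█···█               ┃   ┃  
 Tom····███·█··█               ┃   ┃  
                               ┃   ┃  
                               ┃   ┃  
                               ┃   ┃  
                               ┃━━━┛  
                               ┃      
━━━━━━━━━━━━━━━━━━━━━━━━━━━━━━━┛      
                                      
                                      
                                      
                                      


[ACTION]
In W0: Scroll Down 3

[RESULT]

u We Th Fr Sa Su  ┃ f0 cf 6c 11  05┃  
1  2  3  4  5  6* ┃ c2 c2 7b 56  66┃  
8  9 10 11 12 13  ┃ 02 f9 79 a1  eb┃  
5 16 17 18* 19* 20┃ c6 8e 8e 8e  8e┃  
━━━━━━━━━━━━━━━━━━━━━━━━━━━━━━━┓ e0┃  
usicSequencer                  ┃   ┃  
───────────────────────────────┨   ┃  
    ▼12345678901               ┃   ┃  
Bass█·█·█·█··██·               ┃   ┃  
iHat█·██··█·····               ┃   ┃  
Kick·█·█···█·█··               ┃   ┃  
Clap··█····█···█               ┃   ┃  
 Tom····███·█··█               ┃   ┃  
                               ┃   ┃  
                               ┃   ┃  
                               ┃   ┃  
                               ┃━━━┛  
                               ┃      
━━━━━━━━━━━━━━━━━━━━━━━━━━━━━━━┛      
                                      
                                      
                                      
                                      


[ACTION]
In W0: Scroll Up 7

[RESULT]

u We Th Fr Sa Su  ┃ ba ba ba dc  be┃  
1  2  3  4  5  6* ┃ f7 44 4a 5a  0e┃  
8  9 10 11 12 13  ┃ d8 52 82 35  d3┃  
5 16 17 18* 19* 20┃ f0 cf 6c 11  05┃  
━━━━━━━━━━━━━━━━━━━━━━━━━━━━━━━┓ 66┃  
usicSequencer                  ┃ eb┃  
───────────────────────────────┨ 8e┃  
    ▼12345678901               ┃ e0┃  
Bass█·█·█·█··██·               ┃   ┃  
iHat█·██··█·····               ┃   ┃  
Kick·█·█···█·█··               ┃   ┃  
Clap··█····█···█               ┃   ┃  
 Tom····███·█··█               ┃   ┃  
                               ┃   ┃  
                               ┃   ┃  
                               ┃   ┃  
                               ┃━━━┛  
                               ┃      
━━━━━━━━━━━━━━━━━━━━━━━━━━━━━━━┛      
                                      
                                      
                                      
                                      


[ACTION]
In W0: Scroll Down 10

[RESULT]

u We Th Fr Sa Su  ┃ db aa 65 e0  e0┃  
1  2  3  4  5  6* ┃                ┃  
8  9 10 11 12 13  ┃                ┃  
5 16 17 18* 19* 20┃                ┃  
━━━━━━━━━━━━━━━━━━━━━━━━━━━━━━━┓   ┃  
usicSequencer                  ┃   ┃  
───────────────────────────────┨   ┃  
    ▼12345678901               ┃   ┃  
Bass█·█·█·█··██·               ┃   ┃  
iHat█·██··█·····               ┃   ┃  
Kick·█·█···█·█··               ┃   ┃  
Clap··█····█···█               ┃   ┃  
 Tom····███·█··█               ┃   ┃  
                               ┃   ┃  
                               ┃   ┃  
                               ┃   ┃  
                               ┃━━━┛  
                               ┃      
━━━━━━━━━━━━━━━━━━━━━━━━━━━━━━━┛      
                                      
                                      
                                      
                                      
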